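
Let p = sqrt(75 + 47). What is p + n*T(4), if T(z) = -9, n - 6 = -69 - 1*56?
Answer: 1071 + sqrt(122) ≈ 1082.0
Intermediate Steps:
n = -119 (n = 6 + (-69 - 1*56) = 6 + (-69 - 56) = 6 - 125 = -119)
p = sqrt(122) ≈ 11.045
p + n*T(4) = sqrt(122) - 119*(-9) = sqrt(122) + 1071 = 1071 + sqrt(122)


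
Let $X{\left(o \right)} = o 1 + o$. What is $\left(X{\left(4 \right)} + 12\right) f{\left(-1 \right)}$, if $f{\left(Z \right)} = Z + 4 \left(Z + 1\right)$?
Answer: $-20$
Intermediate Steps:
$X{\left(o \right)} = 2 o$ ($X{\left(o \right)} = o + o = 2 o$)
$f{\left(Z \right)} = 4 + 5 Z$ ($f{\left(Z \right)} = Z + 4 \left(1 + Z\right) = Z + \left(4 + 4 Z\right) = 4 + 5 Z$)
$\left(X{\left(4 \right)} + 12\right) f{\left(-1 \right)} = \left(2 \cdot 4 + 12\right) \left(4 + 5 \left(-1\right)\right) = \left(8 + 12\right) \left(4 - 5\right) = 20 \left(-1\right) = -20$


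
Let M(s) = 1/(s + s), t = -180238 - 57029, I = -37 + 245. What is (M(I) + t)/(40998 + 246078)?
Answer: -98703071/119423616 ≈ -0.82650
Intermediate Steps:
I = 208
t = -237267
M(s) = 1/(2*s)
(M(I) + t)/(40998 + 246078) = ((½)/208 - 237267)/(40998 + 246078) = ((½)*(1/208) - 237267)/287076 = (1/416 - 237267)*(1/287076) = -98703071/416*1/287076 = -98703071/119423616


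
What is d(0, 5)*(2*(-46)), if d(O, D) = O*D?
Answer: 0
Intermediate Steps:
d(O, D) = D*O
d(0, 5)*(2*(-46)) = (5*0)*(2*(-46)) = 0*(-92) = 0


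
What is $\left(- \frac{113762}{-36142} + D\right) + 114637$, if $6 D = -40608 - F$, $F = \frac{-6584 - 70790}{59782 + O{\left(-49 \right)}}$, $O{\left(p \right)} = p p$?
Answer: $\frac{33059218754927}{306466089} \approx 1.0787 \cdot 10^{5}$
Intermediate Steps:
$O{\left(p \right)} = p^{2}$
$F = - \frac{7034}{5653}$ ($F = \frac{-6584 - 70790}{59782 + \left(-49\right)^{2}} = - \frac{77374}{59782 + 2401} = - \frac{77374}{62183} = \left(-77374\right) \frac{1}{62183} = - \frac{7034}{5653} \approx -1.2443$)
$D = - \frac{114774995}{16959}$ ($D = \frac{-40608 - - \frac{7034}{5653}}{6} = \frac{-40608 + \frac{7034}{5653}}{6} = \frac{1}{6} \left(- \frac{229549990}{5653}\right) = - \frac{114774995}{16959} \approx -6767.8$)
$\left(- \frac{113762}{-36142} + D\right) + 114637 = \left(- \frac{113762}{-36142} - \frac{114774995}{16959}\right) + 114637 = \left(\left(-113762\right) \left(- \frac{1}{36142}\right) - \frac{114774995}{16959}\right) + 114637 = \left(\frac{56881}{18071} - \frac{114774995}{16959}\right) + 114637 = - \frac{2073134289766}{306466089} + 114637 = \frac{33059218754927}{306466089}$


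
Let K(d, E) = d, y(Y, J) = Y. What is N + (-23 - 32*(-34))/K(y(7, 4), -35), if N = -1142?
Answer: -6929/7 ≈ -989.86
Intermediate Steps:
N + (-23 - 32*(-34))/K(y(7, 4), -35) = -1142 + (-23 - 32*(-34))/7 = -1142 + (-23 + 1088)*(⅐) = -1142 + 1065*(⅐) = -1142 + 1065/7 = -6929/7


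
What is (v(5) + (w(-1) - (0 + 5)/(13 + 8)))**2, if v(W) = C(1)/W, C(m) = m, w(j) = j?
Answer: 11881/11025 ≈ 1.0776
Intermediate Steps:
v(W) = 1/W
(v(5) + (w(-1) - (0 + 5)/(13 + 8)))**2 = (1/5 + (-1 - (0 + 5)/(13 + 8)))**2 = (1/5 + (-1 - 5/21))**2 = (1/5 - 26/21)**2 = (-109/105)**2 = 11881/11025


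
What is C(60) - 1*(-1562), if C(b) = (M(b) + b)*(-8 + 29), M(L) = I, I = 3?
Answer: 2885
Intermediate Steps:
M(L) = 3
C(b) = 63 + 21*b (C(b) = (3 + b)*(-8 + 29) = (3 + b)*21 = 63 + 21*b)
C(60) - 1*(-1562) = (63 + 21*60) - 1*(-1562) = (63 + 1260) + 1562 = 1323 + 1562 = 2885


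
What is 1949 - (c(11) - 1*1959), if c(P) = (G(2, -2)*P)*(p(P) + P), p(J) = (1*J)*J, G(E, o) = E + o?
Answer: 3908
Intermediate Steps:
p(J) = J² (p(J) = J*J = J²)
c(P) = 0 (c(P) = ((2 - 2)*P)*(P² + P) = (0*P)*(P + P²) = 0*(P + P²) = 0)
1949 - (c(11) - 1*1959) = 1949 - (0 - 1*1959) = 1949 - (0 - 1959) = 1949 - 1*(-1959) = 1949 + 1959 = 3908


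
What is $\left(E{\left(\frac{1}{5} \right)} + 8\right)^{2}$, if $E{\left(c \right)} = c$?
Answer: $\frac{1681}{25} \approx 67.24$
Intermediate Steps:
$\left(E{\left(\frac{1}{5} \right)} + 8\right)^{2} = \left(\frac{1}{5} + 8\right)^{2} = \left(\frac{41}{5}\right)^{2} = \frac{1681}{25}$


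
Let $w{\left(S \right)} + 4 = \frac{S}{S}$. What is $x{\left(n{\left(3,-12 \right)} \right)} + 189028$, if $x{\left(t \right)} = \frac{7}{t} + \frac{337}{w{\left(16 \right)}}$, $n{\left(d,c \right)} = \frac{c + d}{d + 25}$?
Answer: $\frac{1700045}{9} \approx 1.8889 \cdot 10^{5}$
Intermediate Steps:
$n{\left(d,c \right)} = \frac{c + d}{25 + d}$
$w{\left(S \right)} = -3$ ($w{\left(S \right)} = -4 + \frac{S}{S} = -4 + 1 = -3$)
$x{\left(t \right)} = - \frac{337}{3} + \frac{7}{t}$ ($x{\left(t \right)} = \frac{7}{t} + \frac{337}{-3} = \frac{7}{t} + 337 \left(- \frac{1}{3}\right) = \frac{7}{t} - \frac{337}{3} = - \frac{337}{3} + \frac{7}{t}$)
$x{\left(n{\left(3,-12 \right)} \right)} + 189028 = \left(- \frac{337}{3} + \frac{7}{\frac{1}{25 + 3} \left(-12 + 3\right)}\right) + 189028 = \left(- \frac{337}{3} + \frac{7}{\frac{1}{28} \left(-9\right)}\right) + 189028 = \left(- \frac{337}{3} + \frac{7}{- \frac{9}{28}}\right) + 189028 = \left(- \frac{337}{3} + 7 \left(- \frac{28}{9}\right)\right) + 189028 = \left(- \frac{337}{3} - \frac{196}{9}\right) + 189028 = - \frac{1207}{9} + 189028 = \frac{1700045}{9}$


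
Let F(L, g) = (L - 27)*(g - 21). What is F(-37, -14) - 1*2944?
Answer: -704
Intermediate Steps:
F(L, g) = (-27 + L)*(-21 + g)
F(-37, -14) - 1*2944 = (567 - 27*(-14) - 21*(-37) - 37*(-14)) - 1*2944 = (567 + 378 + 777 + 518) - 2944 = 2240 - 2944 = -704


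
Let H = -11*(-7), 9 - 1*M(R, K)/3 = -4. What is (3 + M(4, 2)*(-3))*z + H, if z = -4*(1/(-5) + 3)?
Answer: 6769/5 ≈ 1353.8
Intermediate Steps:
M(R, K) = 39 (M(R, K) = 27 - 3*(-4) = 27 + 12 = 39)
H = 77
z = -56/5 (z = -4*(-⅕ + 3) = -4*14/5 = -56/5 ≈ -11.200)
(3 + M(4, 2)*(-3))*z + H = (3 + 39*(-3))*(-56/5) + 77 = (3 - 117)*(-56/5) + 77 = -114*(-56/5) + 77 = 6384/5 + 77 = 6769/5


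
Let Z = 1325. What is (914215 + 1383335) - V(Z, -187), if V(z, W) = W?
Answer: 2297737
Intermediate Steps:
(914215 + 1383335) - V(Z, -187) = (914215 + 1383335) - 1*(-187) = 2297550 + 187 = 2297737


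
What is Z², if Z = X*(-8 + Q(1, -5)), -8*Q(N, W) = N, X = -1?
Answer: 4225/64 ≈ 66.016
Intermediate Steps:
Q(N, W) = -N/8
Z = 65/8 (Z = -(-8 - ⅛*1) = -(-8 - ⅛) = -1*(-65/8) = 65/8 ≈ 8.1250)
Z² = (65/8)² = 4225/64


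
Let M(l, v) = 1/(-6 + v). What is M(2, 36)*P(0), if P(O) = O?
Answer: 0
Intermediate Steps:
M(2, 36)*P(0) = 0/(-6 + 36) = 0/30 = (1/30)*0 = 0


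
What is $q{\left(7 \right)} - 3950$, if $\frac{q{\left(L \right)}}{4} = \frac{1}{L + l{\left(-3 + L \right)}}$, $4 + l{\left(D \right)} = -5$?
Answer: $-3952$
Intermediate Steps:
$l{\left(D \right)} = -9$ ($l{\left(D \right)} = -4 - 5 = -9$)
$q{\left(L \right)} = \frac{4}{-9 + L}$ ($q{\left(L \right)} = \frac{4}{L - 9} = \frac{4}{-9 + L}$)
$q{\left(7 \right)} - 3950 = \frac{4}{-9 + 7} - 3950 = \frac{4}{-2} - 3950 = 4 \left(- \frac{1}{2}\right) - 3950 = -2 - 3950 = -3952$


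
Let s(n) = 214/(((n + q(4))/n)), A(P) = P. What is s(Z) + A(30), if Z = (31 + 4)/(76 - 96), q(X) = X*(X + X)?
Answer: 2132/121 ≈ 17.620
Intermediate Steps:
q(X) = 2*X² (q(X) = X*(2*X) = 2*X²)
Z = -7/4 (Z = 35/(-20) = 35*(-1/20) = -7/4 ≈ -1.7500)
s(n) = 214*n/(32 + n) (s(n) = 214/(((n + 2*4²)/n)) = 214/(((n + 2*16)/n)) = 214/(((n + 32)/n)) = 214/(((32 + n)/n)) = 214*(n/(32 + n)) = 214*n/(32 + n))
s(Z) + A(30) = 214*(-7/4)/(32 - 7/4) + 30 = 214*(-7/4)/(121/4) + 30 = 214*(-7/4)*(4/121) + 30 = -1498/121 + 30 = 2132/121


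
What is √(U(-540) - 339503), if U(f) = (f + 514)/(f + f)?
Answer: I*√2749974105/90 ≈ 582.67*I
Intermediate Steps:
U(f) = (514 + f)/(2*f) (U(f) = (514 + f)/((2*f)) = (514 + f)*(1/(2*f)) = (514 + f)/(2*f))
√(U(-540) - 339503) = √((½)*(514 - 540)/(-540) - 339503) = √((½)*(-1/540)*(-26) - 339503) = √(13/540 - 339503) = √(-183331607/540) = I*√2749974105/90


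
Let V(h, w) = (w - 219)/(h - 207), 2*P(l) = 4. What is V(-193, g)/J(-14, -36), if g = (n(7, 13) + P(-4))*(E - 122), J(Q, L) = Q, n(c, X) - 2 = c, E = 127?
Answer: -41/1400 ≈ -0.029286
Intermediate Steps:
P(l) = 2 (P(l) = (½)*4 = 2)
n(c, X) = 2 + c
g = 55 (g = ((2 + 7) + 2)*(127 - 122) = (9 + 2)*5 = 11*5 = 55)
V(h, w) = (-219 + w)/(-207 + h)
V(-193, g)/J(-14, -36) = ((-219 + 55)/(-207 - 193))/(-14) = (-164/(-400))*(-1/14) = -1/400*(-164)*(-1/14) = (41/100)*(-1/14) = -41/1400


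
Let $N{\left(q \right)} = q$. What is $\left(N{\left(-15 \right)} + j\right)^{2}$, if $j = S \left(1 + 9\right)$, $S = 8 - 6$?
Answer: $25$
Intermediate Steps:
$S = 2$
$j = 20$ ($j = 2 \left(1 + 9\right) = 2 \cdot 10 = 20$)
$\left(N{\left(-15 \right)} + j\right)^{2} = \left(-15 + 20\right)^{2} = 5^{2} = 25$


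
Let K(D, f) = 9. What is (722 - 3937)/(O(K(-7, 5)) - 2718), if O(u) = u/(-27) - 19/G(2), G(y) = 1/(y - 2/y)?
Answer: 9645/8212 ≈ 1.1745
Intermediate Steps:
O(u) = -19 - u/27 (O(u) = u/(-27) - 19/1 = u*(-1/27) - 19/1 = -u/27 - 19/1 = -u/27 - 19*1 = -u/27 - 19 = -19 - u/27)
(722 - 3937)/(O(K(-7, 5)) - 2718) = (722 - 3937)/((-19 - 1/27*9) - 2718) = -3215/((-19 - ⅓) - 2718) = -3215/(-58/3 - 2718) = -3215/(-8212/3) = -3215*(-3/8212) = 9645/8212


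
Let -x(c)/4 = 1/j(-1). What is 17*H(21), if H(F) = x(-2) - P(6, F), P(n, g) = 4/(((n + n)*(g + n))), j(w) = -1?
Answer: 5491/81 ≈ 67.790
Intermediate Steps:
P(n, g) = 2/(n*(g + n)) (P(n, g) = 4/(((2*n)*(g + n))) = 4/((2*n*(g + n))) = 4*(1/(2*n*(g + n))) = 2/(n*(g + n)))
x(c) = 4 (x(c) = -4/(-1) = -4*(-1) = 4)
H(F) = 4 - 1/(3*(6 + F)) (H(F) = 4 - 2/(6*(F + 6)) = 4 - 2/(6*(6 + F)) = 4 - 1/(3*(6 + F)))
17*H(21) = 17*((71 + 12*21)/(3*(6 + 21))) = 17*((⅓)*(71 + 252)/27) = 17*((⅓)*(1/27)*323) = 17*(323/81) = 5491/81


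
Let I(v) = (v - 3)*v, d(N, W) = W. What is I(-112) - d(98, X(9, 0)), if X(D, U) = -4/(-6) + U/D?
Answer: 38638/3 ≈ 12879.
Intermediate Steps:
X(D, U) = ⅔ + U/D (X(D, U) = -4*(-⅙) + U/D = ⅔ + U/D)
I(v) = v*(-3 + v) (I(v) = (-3 + v)*v = v*(-3 + v))
I(-112) - d(98, X(9, 0)) = -112*(-3 - 112) - (⅔ + 0/9) = -112*(-115) - (⅔ + 0*(⅑)) = 12880 - (⅔ + 0) = 12880 - 1*⅔ = 12880 - ⅔ = 38638/3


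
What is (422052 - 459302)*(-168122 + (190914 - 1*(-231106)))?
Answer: -9457700500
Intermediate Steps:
(422052 - 459302)*(-168122 + (190914 - 1*(-231106))) = -37250*(-168122 + (190914 + 231106)) = -37250*(-168122 + 422020) = -37250*253898 = -9457700500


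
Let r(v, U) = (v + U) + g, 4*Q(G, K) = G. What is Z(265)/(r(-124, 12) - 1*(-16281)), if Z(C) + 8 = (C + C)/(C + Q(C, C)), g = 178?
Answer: -32/81735 ≈ -0.00039151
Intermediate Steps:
Q(G, K) = G/4
r(v, U) = 178 + U + v (r(v, U) = (v + U) + 178 = (U + v) + 178 = 178 + U + v)
Z(C) = -32/5 (Z(C) = -8 + (C + C)/(C + C/4) = -8 + (2*C)/((5*C/4)) = -8 + (2*C)*(4/(5*C)) = -8 + 8/5 = -32/5)
Z(265)/(r(-124, 12) - 1*(-16281)) = -32/(5*((178 + 12 - 124) - 1*(-16281))) = -32/(5*(66 + 16281)) = -32/5/16347 = -32/5*1/16347 = -32/81735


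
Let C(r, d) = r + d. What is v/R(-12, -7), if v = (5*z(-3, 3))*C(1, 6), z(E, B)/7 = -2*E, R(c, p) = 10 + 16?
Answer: 735/13 ≈ 56.538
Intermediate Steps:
R(c, p) = 26
z(E, B) = -14*E (z(E, B) = 7*(-2*E) = -14*E)
C(r, d) = d + r
v = 1470 (v = (5*(-14*(-3)))*(6 + 1) = (5*42)*7 = 210*7 = 1470)
v/R(-12, -7) = 1470/26 = (1/26)*1470 = 735/13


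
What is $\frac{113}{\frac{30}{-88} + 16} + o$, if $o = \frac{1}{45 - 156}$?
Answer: $\frac{551203}{76479} \approx 7.2072$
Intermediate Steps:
$o = - \frac{1}{111}$ ($o = \frac{1}{45 - 156} = \frac{1}{-111} = - \frac{1}{111} \approx -0.009009$)
$\frac{113}{\frac{30}{-88} + 16} + o = \frac{113}{\frac{30}{-88} + 16} - \frac{1}{111} = \frac{113}{30 \left(- \frac{1}{88}\right) + 16} - \frac{1}{111} = \frac{113}{- \frac{15}{44} + 16} - \frac{1}{111} = \frac{113}{\frac{689}{44}} - \frac{1}{111} = 113 \cdot \frac{44}{689} - \frac{1}{111} = \frac{4972}{689} - \frac{1}{111} = \frac{551203}{76479}$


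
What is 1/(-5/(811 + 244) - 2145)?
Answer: -211/452596 ≈ -0.00046620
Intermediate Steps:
1/(-5/(811 + 244) - 2145) = 1/(-5/1055 - 2145) = 1/((1/1055)*(-5) - 2145) = 1/(-1/211 - 2145) = 1/(-452596/211) = -211/452596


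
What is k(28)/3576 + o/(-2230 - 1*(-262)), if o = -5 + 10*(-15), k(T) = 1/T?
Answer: 323371/4105248 ≈ 0.078770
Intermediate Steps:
o = -155 (o = -5 - 150 = -155)
k(28)/3576 + o/(-2230 - 1*(-262)) = 1/(28*3576) - 155/(-2230 - 1*(-262)) = (1/28)*(1/3576) - 155/(-2230 + 262) = 1/100128 - 155/(-1968) = 1/100128 - 155*(-1/1968) = 1/100128 + 155/1968 = 323371/4105248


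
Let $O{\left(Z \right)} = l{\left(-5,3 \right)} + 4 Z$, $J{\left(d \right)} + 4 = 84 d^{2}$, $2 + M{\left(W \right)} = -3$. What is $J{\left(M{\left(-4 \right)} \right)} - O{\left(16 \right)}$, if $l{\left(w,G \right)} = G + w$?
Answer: $2034$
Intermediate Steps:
$M{\left(W \right)} = -5$ ($M{\left(W \right)} = -2 - 3 = -5$)
$J{\left(d \right)} = -4 + 84 d^{2}$
$O{\left(Z \right)} = -2 + 4 Z$ ($O{\left(Z \right)} = \left(3 - 5\right) + 4 Z = -2 + 4 Z$)
$J{\left(M{\left(-4 \right)} \right)} - O{\left(16 \right)} = \left(-4 + 84 \left(-5\right)^{2}\right) - \left(-2 + 4 \cdot 16\right) = \left(-4 + 84 \cdot 25\right) - \left(-2 + 64\right) = \left(-4 + 2100\right) - 62 = 2096 - 62 = 2034$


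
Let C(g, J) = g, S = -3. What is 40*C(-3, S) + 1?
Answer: -119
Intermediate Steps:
40*C(-3, S) + 1 = 40*(-3) + 1 = -120 + 1 = -119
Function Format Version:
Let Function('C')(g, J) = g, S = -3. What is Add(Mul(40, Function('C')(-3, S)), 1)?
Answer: -119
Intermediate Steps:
Add(Mul(40, Function('C')(-3, S)), 1) = Add(Mul(40, -3), 1) = Add(-120, 1) = -119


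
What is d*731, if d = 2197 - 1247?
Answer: 694450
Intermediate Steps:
d = 950
d*731 = 950*731 = 694450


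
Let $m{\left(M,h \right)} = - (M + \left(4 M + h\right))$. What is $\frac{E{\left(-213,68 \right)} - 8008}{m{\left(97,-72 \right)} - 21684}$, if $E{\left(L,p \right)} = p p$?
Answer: $\frac{3384}{22097} \approx 0.15314$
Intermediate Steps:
$E{\left(L,p \right)} = p^{2}$
$m{\left(M,h \right)} = - h - 5 M$ ($m{\left(M,h \right)} = - (M + \left(h + 4 M\right)) = - (h + 5 M) = - h - 5 M$)
$\frac{E{\left(-213,68 \right)} - 8008}{m{\left(97,-72 \right)} - 21684} = \frac{68^{2} - 8008}{\left(\left(-1\right) \left(-72\right) - 485\right) - 21684} = \frac{4624 - 8008}{\left(72 - 485\right) - 21684} = - \frac{3384}{-413 - 21684} = - \frac{3384}{-22097} = \left(-3384\right) \left(- \frac{1}{22097}\right) = \frac{3384}{22097}$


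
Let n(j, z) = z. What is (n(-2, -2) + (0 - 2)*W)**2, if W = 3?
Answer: 64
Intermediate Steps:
(n(-2, -2) + (0 - 2)*W)**2 = (-2 + (0 - 2)*3)**2 = (-2 - 2*3)**2 = (-2 - 6)**2 = (-8)**2 = 64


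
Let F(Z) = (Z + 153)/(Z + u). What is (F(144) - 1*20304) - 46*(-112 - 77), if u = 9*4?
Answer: -232167/20 ≈ -11608.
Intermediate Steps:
u = 36
F(Z) = (153 + Z)/(36 + Z) (F(Z) = (Z + 153)/(Z + 36) = (153 + Z)/(36 + Z))
(F(144) - 1*20304) - 46*(-112 - 77) = ((153 + 144)/(36 + 144) - 1*20304) - 46*(-112 - 77) = (297/180 - 20304) - 46*(-189) = ((1/180)*297 - 20304) - 1*(-8694) = (33/20 - 20304) + 8694 = -406047/20 + 8694 = -232167/20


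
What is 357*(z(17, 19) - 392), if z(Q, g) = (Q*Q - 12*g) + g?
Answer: -111384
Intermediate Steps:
z(Q, g) = Q**2 - 11*g (z(Q, g) = (Q**2 - 12*g) + g = Q**2 - 11*g)
357*(z(17, 19) - 392) = 357*((17**2 - 11*19) - 392) = 357*((289 - 209) - 392) = 357*(80 - 392) = 357*(-312) = -111384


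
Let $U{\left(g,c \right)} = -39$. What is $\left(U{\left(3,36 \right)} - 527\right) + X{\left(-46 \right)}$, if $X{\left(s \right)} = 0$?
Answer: $-566$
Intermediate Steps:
$\left(U{\left(3,36 \right)} - 527\right) + X{\left(-46 \right)} = \left(-39 - 527\right) + 0 = -566 + 0 = -566$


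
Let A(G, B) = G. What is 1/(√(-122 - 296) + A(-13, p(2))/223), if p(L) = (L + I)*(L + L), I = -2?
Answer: -2899/20786891 - 49729*I*√418/20786891 ≈ -0.00013946 - 0.048911*I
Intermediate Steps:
p(L) = 2*L*(-2 + L) (p(L) = (L - 2)*(L + L) = (-2 + L)*(2*L) = 2*L*(-2 + L))
1/(√(-122 - 296) + A(-13, p(2))/223) = 1/(√(-122 - 296) - 13/223) = 1/(√(-418) - 13*1/223) = 1/(I*√418 - 13/223) = 1/(-13/223 + I*√418)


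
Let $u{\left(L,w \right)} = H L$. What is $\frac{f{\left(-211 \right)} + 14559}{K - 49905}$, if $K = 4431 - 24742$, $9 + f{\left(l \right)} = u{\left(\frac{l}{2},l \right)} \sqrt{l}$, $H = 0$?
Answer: $- \frac{7275}{35108} \approx -0.20722$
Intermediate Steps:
$u{\left(L,w \right)} = 0$ ($u{\left(L,w \right)} = 0 L = 0$)
$f{\left(l \right)} = -9$ ($f{\left(l \right)} = -9 + 0 \sqrt{l} = -9 + 0 = -9$)
$K = -20311$
$\frac{f{\left(-211 \right)} + 14559}{K - 49905} = \frac{-9 + 14559}{-20311 - 49905} = \frac{14550}{-70216} = 14550 \left(- \frac{1}{70216}\right) = - \frac{7275}{35108}$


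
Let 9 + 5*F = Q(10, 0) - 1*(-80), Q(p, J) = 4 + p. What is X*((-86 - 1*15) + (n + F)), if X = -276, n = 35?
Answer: 13524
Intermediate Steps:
F = 17 (F = -9/5 + ((4 + 10) - 1*(-80))/5 = -9/5 + (14 + 80)/5 = -9/5 + (1/5)*94 = -9/5 + 94/5 = 17)
X*((-86 - 1*15) + (n + F)) = -276*((-86 - 1*15) + (35 + 17)) = -276*((-86 - 15) + 52) = -276*(-101 + 52) = -276*(-49) = 13524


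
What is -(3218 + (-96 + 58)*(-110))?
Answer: -7398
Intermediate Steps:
-(3218 + (-96 + 58)*(-110)) = -(3218 - 38*(-110)) = -(3218 + 4180) = -1*7398 = -7398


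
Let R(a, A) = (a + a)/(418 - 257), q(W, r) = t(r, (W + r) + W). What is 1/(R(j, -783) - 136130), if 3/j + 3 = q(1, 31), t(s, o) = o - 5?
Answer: -4025/547923244 ≈ -7.3459e-6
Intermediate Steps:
t(s, o) = -5 + o
q(W, r) = -5 + r + 2*W (q(W, r) = -5 + ((W + r) + W) = -5 + (r + 2*W) = -5 + r + 2*W)
j = 3/25 (j = 3/(-3 + (-5 + 31 + 2*1)) = 3/(-3 + (-5 + 31 + 2)) = 3/(-3 + 28) = 3/25 ≈ 0.12000)
R(a, A) = 2*a/161 (R(a, A) = (2*a)/161 = (2*a)*(1/161) = 2*a/161)
1/(R(j, -783) - 136130) = 1/((2/161)*(3/25) - 136130) = 1/(6/4025 - 136130) = 1/(-547923244/4025) = -4025/547923244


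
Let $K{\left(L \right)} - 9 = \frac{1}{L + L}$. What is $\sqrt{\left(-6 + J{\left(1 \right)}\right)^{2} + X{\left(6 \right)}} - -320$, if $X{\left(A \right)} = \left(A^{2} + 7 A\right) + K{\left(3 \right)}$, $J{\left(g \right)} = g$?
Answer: $320 + \frac{\sqrt{4038}}{6} \approx 330.59$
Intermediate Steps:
$K{\left(L \right)} = 9 + \frac{1}{2 L}$ ($K{\left(L \right)} = 9 + \frac{1}{L + L} = 9 + \frac{1}{2 L}$)
$X{\left(A \right)} = \frac{55}{6} + A^{2} + 7 A$ ($X{\left(A \right)} = \left(A^{2} + 7 A\right) + \left(9 + \frac{1}{2 \cdot 3}\right) = \left(A^{2} + 7 A\right) + \left(9 + \frac{1}{2} \cdot \frac{1}{3}\right) = \left(A^{2} + 7 A\right) + \left(9 + \frac{1}{6}\right) = \left(A^{2} + 7 A\right) + \frac{55}{6} = \frac{55}{6} + A^{2} + 7 A$)
$\sqrt{\left(-6 + J{\left(1 \right)}\right)^{2} + X{\left(6 \right)}} - -320 = \sqrt{\left(-6 + 1\right)^{2} + \left(\frac{55}{6} + 6^{2} + 7 \cdot 6\right)} - -320 = \sqrt{\left(-5\right)^{2} + \left(\frac{55}{6} + 36 + 42\right)} + 320 = \sqrt{25 + \frac{523}{6}} + 320 = \sqrt{\frac{673}{6}} + 320 = \frac{\sqrt{4038}}{6} + 320 = 320 + \frac{\sqrt{4038}}{6}$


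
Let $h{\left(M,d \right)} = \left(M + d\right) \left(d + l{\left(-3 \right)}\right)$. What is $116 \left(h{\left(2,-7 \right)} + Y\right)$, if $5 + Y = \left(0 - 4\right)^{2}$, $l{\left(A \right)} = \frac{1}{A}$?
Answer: $\frac{16588}{3} \approx 5529.3$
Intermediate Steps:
$Y = 11$ ($Y = -5 + \left(0 - 4\right)^{2} = -5 + \left(-4\right)^{2} = -5 + 16 = 11$)
$h{\left(M,d \right)} = \left(- \frac{1}{3} + d\right) \left(M + d\right)$ ($h{\left(M,d \right)} = \left(M + d\right) \left(d + \frac{1}{-3}\right) = \left(M + d\right) \left(d - \frac{1}{3}\right) = \left(M + d\right) \left(- \frac{1}{3} + d\right) = \left(- \frac{1}{3} + d\right) \left(M + d\right)$)
$116 \left(h{\left(2,-7 \right)} + Y\right) = 116 \left(\left(\left(-7\right)^{2} - \frac{2}{3} - - \frac{7}{3} + 2 \left(-7\right)\right) + 11\right) = 116 \left(\left(49 - \frac{2}{3} + \frac{7}{3} - 14\right) + 11\right) = 116 \left(\frac{110}{3} + 11\right) = 116 \cdot \frac{143}{3} = \frac{16588}{3}$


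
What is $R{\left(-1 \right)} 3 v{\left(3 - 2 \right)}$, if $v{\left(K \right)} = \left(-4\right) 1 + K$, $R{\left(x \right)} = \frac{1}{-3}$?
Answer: $3$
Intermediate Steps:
$R{\left(x \right)} = - \frac{1}{3}$
$v{\left(K \right)} = -4 + K$
$R{\left(-1 \right)} 3 v{\left(3 - 2 \right)} = \left(- \frac{1}{3}\right) 3 \left(-4 + \left(3 - 2\right)\right) = - (-4 + \left(3 - 2\right)) = - (-4 + 1) = \left(-1\right) \left(-3\right) = 3$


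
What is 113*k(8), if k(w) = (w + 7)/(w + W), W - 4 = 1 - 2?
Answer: 1695/11 ≈ 154.09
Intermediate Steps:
W = 3 (W = 4 + (1 - 2) = 4 - 1 = 3)
k(w) = (7 + w)/(3 + w) (k(w) = (w + 7)/(w + 3) = (7 + w)/(3 + w))
113*k(8) = 113*((7 + 8)/(3 + 8)) = 113*(15/11) = 1695/11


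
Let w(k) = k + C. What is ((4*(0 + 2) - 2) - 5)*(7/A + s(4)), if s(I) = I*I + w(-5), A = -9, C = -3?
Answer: 65/9 ≈ 7.2222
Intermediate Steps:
w(k) = -3 + k (w(k) = k - 3 = -3 + k)
s(I) = -8 + I² (s(I) = I*I + (-3 - 5) = I² - 8 = -8 + I²)
((4*(0 + 2) - 2) - 5)*(7/A + s(4)) = ((4*(0 + 2) - 2) - 5)*(7/(-9) + (-8 + 4²)) = ((4*2 - 2) - 5)*(7*(-⅑) + (-8 + 16)) = ((8 - 2) - 5)*(-7/9 + 8) = (6 - 5)*(65/9) = 1*(65/9) = 65/9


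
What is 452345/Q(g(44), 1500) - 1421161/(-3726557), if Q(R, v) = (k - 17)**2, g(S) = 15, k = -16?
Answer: 1687237070494/4058220573 ≈ 415.76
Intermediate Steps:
Q(R, v) = 1089 (Q(R, v) = (-16 - 17)**2 = (-33)**2 = 1089)
452345/Q(g(44), 1500) - 1421161/(-3726557) = 452345/1089 - 1421161/(-3726557) = 452345*(1/1089) - 1421161*(-1/3726557) = 452345/1089 + 1421161/3726557 = 1687237070494/4058220573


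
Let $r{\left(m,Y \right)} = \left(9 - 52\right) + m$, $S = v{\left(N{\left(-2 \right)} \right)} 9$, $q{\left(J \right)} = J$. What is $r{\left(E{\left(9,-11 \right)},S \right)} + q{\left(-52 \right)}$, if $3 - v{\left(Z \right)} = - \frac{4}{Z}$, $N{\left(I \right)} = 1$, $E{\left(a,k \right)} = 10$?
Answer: $-85$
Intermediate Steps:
$v{\left(Z \right)} = 3 + \frac{4}{Z}$ ($v{\left(Z \right)} = 3 - - \frac{4}{Z} = 3 + \frac{4}{Z}$)
$S = 63$ ($S = \left(3 + \frac{4}{1}\right) 9 = \left(3 + 4 \cdot 1\right) 9 = \left(3 + 4\right) 9 = 7 \cdot 9 = 63$)
$r{\left(m,Y \right)} = -43 + m$
$r{\left(E{\left(9,-11 \right)},S \right)} + q{\left(-52 \right)} = \left(-43 + 10\right) - 52 = -33 - 52 = -85$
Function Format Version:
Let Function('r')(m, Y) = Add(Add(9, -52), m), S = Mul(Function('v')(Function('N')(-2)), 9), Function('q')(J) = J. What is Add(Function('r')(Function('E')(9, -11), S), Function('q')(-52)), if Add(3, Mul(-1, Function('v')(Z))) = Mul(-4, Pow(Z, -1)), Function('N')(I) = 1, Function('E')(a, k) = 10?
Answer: -85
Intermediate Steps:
Function('v')(Z) = Add(3, Mul(4, Pow(Z, -1))) (Function('v')(Z) = Add(3, Mul(-1, Mul(-4, Pow(Z, -1)))) = Add(3, Mul(4, Pow(Z, -1))))
S = 63 (S = Mul(Add(3, Mul(4, Pow(1, -1))), 9) = Mul(Add(3, Mul(4, 1)), 9) = Mul(Add(3, 4), 9) = Mul(7, 9) = 63)
Function('r')(m, Y) = Add(-43, m)
Add(Function('r')(Function('E')(9, -11), S), Function('q')(-52)) = Add(Add(-43, 10), -52) = Add(-33, -52) = -85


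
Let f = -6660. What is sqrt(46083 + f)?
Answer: sqrt(39423) ≈ 198.55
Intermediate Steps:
sqrt(46083 + f) = sqrt(46083 - 6660) = sqrt(39423)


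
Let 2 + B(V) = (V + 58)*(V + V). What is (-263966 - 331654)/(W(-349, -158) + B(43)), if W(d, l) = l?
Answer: -99270/1421 ≈ -69.859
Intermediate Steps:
B(V) = -2 + 2*V*(58 + V) (B(V) = -2 + (V + 58)*(V + V) = -2 + (58 + V)*(2*V) = -2 + 2*V*(58 + V))
(-263966 - 331654)/(W(-349, -158) + B(43)) = (-263966 - 331654)/(-158 + (-2 + 2*43² + 116*43)) = -595620/(-158 + (-2 + 2*1849 + 4988)) = -595620/(-158 + (-2 + 3698 + 4988)) = -595620/(-158 + 8684) = -595620/8526 = -595620*1/8526 = -99270/1421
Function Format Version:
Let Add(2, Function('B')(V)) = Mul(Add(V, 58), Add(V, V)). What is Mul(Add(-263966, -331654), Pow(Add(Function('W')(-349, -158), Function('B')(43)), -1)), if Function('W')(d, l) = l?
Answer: Rational(-99270, 1421) ≈ -69.859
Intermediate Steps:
Function('B')(V) = Add(-2, Mul(2, V, Add(58, V))) (Function('B')(V) = Add(-2, Mul(Add(V, 58), Add(V, V))) = Add(-2, Mul(Add(58, V), Mul(2, V))) = Add(-2, Mul(2, V, Add(58, V))))
Mul(Add(-263966, -331654), Pow(Add(Function('W')(-349, -158), Function('B')(43)), -1)) = Mul(Add(-263966, -331654), Pow(Add(-158, Add(-2, Mul(2, Pow(43, 2)), Mul(116, 43))), -1)) = Mul(-595620, Pow(Add(-158, Add(-2, Mul(2, 1849), 4988)), -1)) = Mul(-595620, Pow(Add(-158, Add(-2, 3698, 4988)), -1)) = Mul(-595620, Pow(Add(-158, 8684), -1)) = Mul(-595620, Pow(8526, -1)) = Mul(-595620, Rational(1, 8526)) = Rational(-99270, 1421)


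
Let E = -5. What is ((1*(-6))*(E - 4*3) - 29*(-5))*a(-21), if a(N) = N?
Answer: -5187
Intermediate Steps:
((1*(-6))*(E - 4*3) - 29*(-5))*a(-21) = ((1*(-6))*(-5 - 4*3) - 29*(-5))*(-21) = (-6*(-5 - 12) + 145)*(-21) = (-6*(-17) + 145)*(-21) = (102 + 145)*(-21) = 247*(-21) = -5187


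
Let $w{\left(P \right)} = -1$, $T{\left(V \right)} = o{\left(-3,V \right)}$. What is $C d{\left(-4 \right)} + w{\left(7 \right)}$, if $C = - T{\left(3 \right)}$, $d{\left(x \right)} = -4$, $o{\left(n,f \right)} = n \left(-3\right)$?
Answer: $35$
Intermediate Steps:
$o{\left(n,f \right)} = - 3 n$
$T{\left(V \right)} = 9$ ($T{\left(V \right)} = \left(-3\right) \left(-3\right) = 9$)
$C = -9$ ($C = \left(-1\right) 9 = -9$)
$C d{\left(-4 \right)} + w{\left(7 \right)} = \left(-9\right) \left(-4\right) - 1 = 36 - 1 = 35$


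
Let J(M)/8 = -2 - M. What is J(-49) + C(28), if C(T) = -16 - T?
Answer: 332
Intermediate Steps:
J(M) = -16 - 8*M (J(M) = 8*(-2 - M) = -16 - 8*M)
J(-49) + C(28) = (-16 - 8*(-49)) + (-16 - 1*28) = (-16 + 392) + (-16 - 28) = 376 - 44 = 332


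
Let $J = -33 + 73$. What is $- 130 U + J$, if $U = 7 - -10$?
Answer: $-2170$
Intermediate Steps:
$J = 40$
$U = 17$ ($U = 7 + 10 = 17$)
$- 130 U + J = \left(-130\right) 17 + 40 = -2210 + 40 = -2170$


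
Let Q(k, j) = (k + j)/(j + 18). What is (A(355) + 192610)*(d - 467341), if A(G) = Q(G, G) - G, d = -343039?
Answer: -58113828743500/373 ≈ -1.5580e+11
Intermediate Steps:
Q(k, j) = (j + k)/(18 + j)
A(G) = -G + 2*G/(18 + G) (A(G) = (G + G)/(18 + G) - G = (2*G)/(18 + G) - G = 2*G/(18 + G) - G = -G + 2*G/(18 + G))
(A(355) + 192610)*(d - 467341) = (355*(-16 - 1*355)/(18 + 355) + 192610)*(-343039 - 467341) = (355*(-16 - 355)/373 + 192610)*(-810380) = (355*(1/373)*(-371) + 192610)*(-810380) = (-131705/373 + 192610)*(-810380) = (71711825/373)*(-810380) = -58113828743500/373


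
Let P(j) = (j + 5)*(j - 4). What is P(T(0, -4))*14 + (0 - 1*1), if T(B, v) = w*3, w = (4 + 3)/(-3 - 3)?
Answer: -317/2 ≈ -158.50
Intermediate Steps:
w = -7/6 (w = 7/(-6) = 7*(-⅙) = -7/6 ≈ -1.1667)
T(B, v) = -7/2 (T(B, v) = -7/6*3 = -7/2)
P(j) = (-4 + j)*(5 + j) (P(j) = (5 + j)*(-4 + j) = (-4 + j)*(5 + j))
P(T(0, -4))*14 + (0 - 1*1) = (-20 - 7/2 + (-7/2)²)*14 + (0 - 1*1) = (-20 - 7/2 + 49/4)*14 + (0 - 1) = -45/4*14 - 1 = -315/2 - 1 = -317/2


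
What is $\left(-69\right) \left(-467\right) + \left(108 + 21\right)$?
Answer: $32352$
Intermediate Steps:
$\left(-69\right) \left(-467\right) + \left(108 + 21\right) = 32223 + 129 = 32352$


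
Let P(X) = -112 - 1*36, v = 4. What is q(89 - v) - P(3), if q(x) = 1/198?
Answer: 29305/198 ≈ 148.01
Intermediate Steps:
P(X) = -148 (P(X) = -112 - 36 = -148)
q(x) = 1/198
q(89 - v) - P(3) = 1/198 - 1*(-148) = 1/198 + 148 = 29305/198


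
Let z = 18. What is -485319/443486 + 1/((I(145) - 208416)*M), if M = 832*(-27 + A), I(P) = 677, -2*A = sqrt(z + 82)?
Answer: -1342111629738449/1226425749506048 ≈ -1.0943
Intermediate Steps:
A = -5 (A = -sqrt(18 + 82)/2 = -sqrt(100)/2 = -1/2*10 = -5)
M = -26624 (M = 832*(-27 - 5) = 832*(-32) = -26624)
-485319/443486 + 1/((I(145) - 208416)*M) = -485319/443486 + 1/((677 - 208416)*(-26624)) = -485319*1/443486 - 1/26624/(-207739) = -485319/443486 - 1/207739*(-1/26624) = -485319/443486 + 1/5530843136 = -1342111629738449/1226425749506048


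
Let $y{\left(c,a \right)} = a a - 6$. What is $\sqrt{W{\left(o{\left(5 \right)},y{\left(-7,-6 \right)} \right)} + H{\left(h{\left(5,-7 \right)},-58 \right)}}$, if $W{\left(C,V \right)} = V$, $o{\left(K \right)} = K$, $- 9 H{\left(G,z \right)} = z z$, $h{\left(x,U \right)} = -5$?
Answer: $\frac{i \sqrt{3094}}{3} \approx 18.541 i$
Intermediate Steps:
$H{\left(G,z \right)} = - \frac{z^{2}}{9}$ ($H{\left(G,z \right)} = - \frac{z z}{9} = - \frac{z^{2}}{9}$)
$y{\left(c,a \right)} = -6 + a^{2}$ ($y{\left(c,a \right)} = a^{2} - 6 = -6 + a^{2}$)
$\sqrt{W{\left(o{\left(5 \right)},y{\left(-7,-6 \right)} \right)} + H{\left(h{\left(5,-7 \right)},-58 \right)}} = \sqrt{\left(-6 + \left(-6\right)^{2}\right) - \frac{\left(-58\right)^{2}}{9}} = \sqrt{\left(-6 + 36\right) - \frac{3364}{9}} = \sqrt{30 - \frac{3364}{9}} = \sqrt{- \frac{3094}{9}} = \frac{i \sqrt{3094}}{3}$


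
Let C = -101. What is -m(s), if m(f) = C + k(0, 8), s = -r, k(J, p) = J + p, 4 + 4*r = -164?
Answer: 93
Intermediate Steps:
r = -42 (r = -1 + (1/4)*(-164) = -1 - 41 = -42)
s = 42 (s = -1*(-42) = 42)
m(f) = -93 (m(f) = -101 + (0 + 8) = -101 + 8 = -93)
-m(s) = -1*(-93) = 93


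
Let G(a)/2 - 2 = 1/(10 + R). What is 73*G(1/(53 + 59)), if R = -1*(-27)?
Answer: 10950/37 ≈ 295.95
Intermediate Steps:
R = 27
G(a) = 150/37 (G(a) = 4 + 2/(10 + 27) = 4 + 2/37 = 150/37)
73*G(1/(53 + 59)) = 73*(150/37) = 10950/37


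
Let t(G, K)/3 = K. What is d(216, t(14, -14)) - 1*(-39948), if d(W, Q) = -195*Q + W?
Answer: 48354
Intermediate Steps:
t(G, K) = 3*K
d(W, Q) = W - 195*Q
d(216, t(14, -14)) - 1*(-39948) = (216 - 585*(-14)) - 1*(-39948) = (216 - 195*(-42)) + 39948 = (216 + 8190) + 39948 = 8406 + 39948 = 48354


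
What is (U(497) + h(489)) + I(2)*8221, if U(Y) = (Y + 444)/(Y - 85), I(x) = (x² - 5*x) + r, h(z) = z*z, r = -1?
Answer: 74809429/412 ≈ 1.8158e+5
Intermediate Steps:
h(z) = z²
I(x) = -1 + x² - 5*x (I(x) = (x² - 5*x) - 1 = -1 + x² - 5*x)
U(Y) = (444 + Y)/(-85 + Y)
(U(497) + h(489)) + I(2)*8221 = ((444 + 497)/(-85 + 497) + 489²) + (-1 + 2² - 5*2)*8221 = (941/412 + 239121) + (-1 + 4 - 10)*8221 = ((1/412)*941 + 239121) - 7*8221 = (941/412 + 239121) - 57547 = 98518793/412 - 57547 = 74809429/412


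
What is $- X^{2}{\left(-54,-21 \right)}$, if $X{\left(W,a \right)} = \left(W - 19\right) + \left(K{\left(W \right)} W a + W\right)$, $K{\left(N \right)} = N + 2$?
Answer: $-3492219025$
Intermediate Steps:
$K{\left(N \right)} = 2 + N$
$X{\left(W,a \right)} = -19 + 2 W + W a \left(2 + W\right)$ ($X{\left(W,a \right)} = \left(W - 19\right) + \left(\left(2 + W\right) W a + W\right) = \left(-19 + W\right) + \left(W \left(2 + W\right) a + W\right) = \left(-19 + W\right) + \left(W a \left(2 + W\right) + W\right) = \left(-19 + W\right) + \left(W + W a \left(2 + W\right)\right) = -19 + 2 W + W a \left(2 + W\right)$)
$- X^{2}{\left(-54,-21 \right)} = - \left(-19 + 2 \left(-54\right) - - 1134 \left(2 - 54\right)\right)^{2} = - \left(-19 - 108 - \left(-1134\right) \left(-52\right)\right)^{2} = - \left(-19 - 108 - 58968\right)^{2} = - \left(-59095\right)^{2} = \left(-1\right) 3492219025 = -3492219025$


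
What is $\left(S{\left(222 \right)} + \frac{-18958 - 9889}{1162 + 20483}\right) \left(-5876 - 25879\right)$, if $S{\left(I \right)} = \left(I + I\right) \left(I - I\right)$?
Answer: $\frac{4697623}{111} \approx 42321.0$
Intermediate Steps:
$S{\left(I \right)} = 0$ ($S{\left(I \right)} = 2 I 0 = 0$)
$\left(S{\left(222 \right)} + \frac{-18958 - 9889}{1162 + 20483}\right) \left(-5876 - 25879\right) = \left(0 + \frac{-18958 - 9889}{1162 + 20483}\right) \left(-5876 - 25879\right) = \left(0 - \frac{28847}{21645}\right) \left(-31755\right) = \left(0 - \frac{2219}{1665}\right) \left(-31755\right) = \left(- \frac{2219}{1665}\right) \left(-31755\right) = \frac{4697623}{111}$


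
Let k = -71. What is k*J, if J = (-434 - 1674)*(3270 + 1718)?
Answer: 746543984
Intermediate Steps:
J = -10514704 (J = -2108*4988 = -10514704)
k*J = -71*(-10514704) = 746543984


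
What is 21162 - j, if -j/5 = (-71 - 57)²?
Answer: 103082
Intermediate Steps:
j = -81920 (j = -5*(-71 - 57)² = -5*(-128)² = -5*16384 = -81920)
21162 - j = 21162 - 1*(-81920) = 21162 + 81920 = 103082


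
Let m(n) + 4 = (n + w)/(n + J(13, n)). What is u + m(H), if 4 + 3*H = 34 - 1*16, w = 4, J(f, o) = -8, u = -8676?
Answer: -43413/5 ≈ -8682.6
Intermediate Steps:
H = 14/3 (H = -4/3 + (34 - 1*16)/3 = -4/3 + (34 - 16)/3 = -4/3 + (⅓)*18 = -4/3 + 6 = 14/3 ≈ 4.6667)
m(n) = -4 + (4 + n)/(-8 + n) (m(n) = -4 + (n + 4)/(n - 8) = -4 + (4 + n)/(-8 + n))
u + m(H) = -8676 + 3*(12 - 1*14/3)/(-8 + 14/3) = -8676 + 3*(12 - 14/3)/(-10/3) = -8676 + 3*(-3/10)*(22/3) = -8676 - 33/5 = -43413/5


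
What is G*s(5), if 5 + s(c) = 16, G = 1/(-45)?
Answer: -11/45 ≈ -0.24444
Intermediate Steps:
G = -1/45 ≈ -0.022222
s(c) = 11 (s(c) = -5 + 16 = 11)
G*s(5) = -1/45*11 = -11/45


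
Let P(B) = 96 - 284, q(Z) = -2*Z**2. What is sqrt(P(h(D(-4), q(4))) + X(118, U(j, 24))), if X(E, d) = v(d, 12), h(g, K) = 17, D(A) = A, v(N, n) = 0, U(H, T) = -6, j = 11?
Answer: 2*I*sqrt(47) ≈ 13.711*I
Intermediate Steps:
P(B) = -188
X(E, d) = 0
sqrt(P(h(D(-4), q(4))) + X(118, U(j, 24))) = sqrt(-188 + 0) = sqrt(-188) = 2*I*sqrt(47)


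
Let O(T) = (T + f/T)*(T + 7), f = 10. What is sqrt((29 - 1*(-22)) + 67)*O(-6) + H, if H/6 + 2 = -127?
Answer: -774 - 23*sqrt(118)/3 ≈ -857.28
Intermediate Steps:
H = -774 (H = -12 + 6*(-127) = -12 - 762 = -774)
O(T) = (7 + T)*(T + 10/T) (O(T) = (T + 10/T)*(T + 7) = (T + 10/T)*(7 + T) = (7 + T)*(T + 10/T))
sqrt((29 - 1*(-22)) + 67)*O(-6) + H = sqrt((29 - 1*(-22)) + 67)*(10 + (-6)**2 + 7*(-6) + 70/(-6)) - 774 = sqrt((29 + 22) + 67)*(10 + 36 - 42 + 70*(-1/6)) - 774 = sqrt(51 + 67)*(10 + 36 - 42 - 35/3) - 774 = sqrt(118)*(-23/3) - 774 = -23*sqrt(118)/3 - 774 = -774 - 23*sqrt(118)/3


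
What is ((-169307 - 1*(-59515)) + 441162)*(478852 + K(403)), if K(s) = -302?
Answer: 158577113500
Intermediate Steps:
((-169307 - 1*(-59515)) + 441162)*(478852 + K(403)) = ((-169307 - 1*(-59515)) + 441162)*(478852 - 302) = ((-169307 + 59515) + 441162)*478550 = (-109792 + 441162)*478550 = 331370*478550 = 158577113500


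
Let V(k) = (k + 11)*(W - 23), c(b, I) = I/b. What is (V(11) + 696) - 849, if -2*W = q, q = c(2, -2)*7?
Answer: -582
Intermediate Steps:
q = -7 (q = -2/2*7 = -2*½*7 = -1*7 = -7)
W = 7/2 (W = -½*(-7) = 7/2 ≈ 3.5000)
V(k) = -429/2 - 39*k/2 (V(k) = (k + 11)*(7/2 - 23) = (11 + k)*(-39/2) = -429/2 - 39*k/2)
(V(11) + 696) - 849 = ((-429/2 - 39/2*11) + 696) - 849 = ((-429/2 - 429/2) + 696) - 849 = (-429 + 696) - 849 = 267 - 849 = -582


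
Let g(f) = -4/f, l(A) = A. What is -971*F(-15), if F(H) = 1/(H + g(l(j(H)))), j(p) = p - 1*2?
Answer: 16507/251 ≈ 65.765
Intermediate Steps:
j(p) = -2 + p (j(p) = p - 2 = -2 + p)
F(H) = 1/(H - 4/(-2 + H))
-971*F(-15) = -971*(-2 - 15)/(-4 - 15*(-2 - 15)) = -971*(-17)/(-4 - 15*(-17)) = -971*(-17)/(-4 + 255) = -971*(-17)/251 = -971*(-17/251) = 16507/251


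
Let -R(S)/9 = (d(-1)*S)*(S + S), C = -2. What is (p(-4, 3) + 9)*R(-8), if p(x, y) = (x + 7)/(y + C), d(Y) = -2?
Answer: 27648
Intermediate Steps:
R(S) = 36*S**2 (R(S) = -9*(-2*S)*(S + S) = -9*(-2*S)*2*S = -(-36)*S**2 = 36*S**2)
p(x, y) = (7 + x)/(-2 + y) (p(x, y) = (x + 7)/(y - 2) = (7 + x)/(-2 + y))
(p(-4, 3) + 9)*R(-8) = ((7 - 4)/(-2 + 3) + 9)*(36*(-8)**2) = (3/1 + 9)*(36*64) = (1*3 + 9)*2304 = (3 + 9)*2304 = 12*2304 = 27648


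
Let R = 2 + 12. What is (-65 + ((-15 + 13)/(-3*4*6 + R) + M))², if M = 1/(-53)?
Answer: 9976214161/2362369 ≈ 4223.0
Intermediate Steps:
R = 14
M = -1/53 ≈ -0.018868
(-65 + ((-15 + 13)/(-3*4*6 + R) + M))² = (-65 + ((-15 + 13)/(-3*4*6 + 14) - 1/53))² = (-65 + (-2/(-12*6 + 14) - 1/53))² = (-65 + (-2/(-72 + 14) - 1/53))² = (-65 + (-2/(-58) - 1/53))² = (-65 + (-2*(-1/58) - 1/53))² = (-65 + (1/29 - 1/53))² = (-65 + 24/1537)² = (-99881/1537)² = 9976214161/2362369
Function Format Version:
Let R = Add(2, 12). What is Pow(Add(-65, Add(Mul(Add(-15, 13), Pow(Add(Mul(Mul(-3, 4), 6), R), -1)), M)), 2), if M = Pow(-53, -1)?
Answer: Rational(9976214161, 2362369) ≈ 4223.0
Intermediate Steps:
R = 14
M = Rational(-1, 53) ≈ -0.018868
Pow(Add(-65, Add(Mul(Add(-15, 13), Pow(Add(Mul(Mul(-3, 4), 6), R), -1)), M)), 2) = Pow(Add(-65, Add(Mul(Add(-15, 13), Pow(Add(Mul(Mul(-3, 4), 6), 14), -1)), Rational(-1, 53))), 2) = Pow(Add(-65, Add(Mul(-2, Pow(Add(Mul(-12, 6), 14), -1)), Rational(-1, 53))), 2) = Pow(Add(-65, Add(Mul(-2, Pow(Add(-72, 14), -1)), Rational(-1, 53))), 2) = Pow(Add(-65, Add(Mul(-2, Pow(-58, -1)), Rational(-1, 53))), 2) = Pow(Add(-65, Add(Mul(-2, Rational(-1, 58)), Rational(-1, 53))), 2) = Pow(Add(-65, Add(Rational(1, 29), Rational(-1, 53))), 2) = Pow(Add(-65, Rational(24, 1537)), 2) = Pow(Rational(-99881, 1537), 2) = Rational(9976214161, 2362369)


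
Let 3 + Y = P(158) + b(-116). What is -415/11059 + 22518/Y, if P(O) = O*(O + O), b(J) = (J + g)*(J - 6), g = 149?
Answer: 229978477/507597041 ≈ 0.45307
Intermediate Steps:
b(J) = (-6 + J)*(149 + J) (b(J) = (J + 149)*(J - 6) = (149 + J)*(-6 + J) = (-6 + J)*(149 + J))
P(O) = 2*O**2 (P(O) = O*(2*O) = 2*O**2)
Y = 45899 (Y = -3 + (2*158**2 + (-894 + (-116)**2 + 143*(-116))) = -3 + (2*24964 + (-894 + 13456 - 16588)) = -3 + (49928 - 4026) = -3 + 45902 = 45899)
-415/11059 + 22518/Y = -415/11059 + 22518/45899 = 229978477/507597041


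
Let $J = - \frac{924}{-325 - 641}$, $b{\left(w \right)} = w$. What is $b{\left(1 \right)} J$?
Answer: $\frac{22}{23} \approx 0.95652$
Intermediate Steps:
$J = \frac{22}{23}$ ($J = - \frac{924}{-966} = \left(-924\right) \left(- \frac{1}{966}\right) = \frac{22}{23} \approx 0.95652$)
$b{\left(1 \right)} J = 1 \cdot \frac{22}{23} = \frac{22}{23}$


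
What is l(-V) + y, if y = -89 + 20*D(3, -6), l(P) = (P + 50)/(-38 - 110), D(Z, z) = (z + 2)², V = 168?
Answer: 17153/74 ≈ 231.80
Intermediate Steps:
D(Z, z) = (2 + z)²
l(P) = -25/74 - P/148 (l(P) = (50 + P)/(-148) = (50 + P)*(-1/148) = -25/74 - P/148)
y = 231 (y = -89 + 20*(2 - 6)² = -89 + 20*(-4)² = -89 + 20*16 = -89 + 320 = 231)
l(-V) + y = (-25/74 - (-1)*168/148) + 231 = (-25/74 - 1/148*(-168)) + 231 = (-25/74 + 42/37) + 231 = 59/74 + 231 = 17153/74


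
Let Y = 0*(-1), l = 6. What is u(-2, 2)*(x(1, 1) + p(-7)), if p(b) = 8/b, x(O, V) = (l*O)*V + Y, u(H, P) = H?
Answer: -68/7 ≈ -9.7143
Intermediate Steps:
Y = 0
x(O, V) = 6*O*V (x(O, V) = (6*O)*V + 0 = 6*O*V + 0 = 6*O*V)
u(-2, 2)*(x(1, 1) + p(-7)) = -2*(6*1*1 + 8/(-7)) = -2*(6 + 8*(-⅐)) = -2*(6 - 8/7) = -2*34/7 = -68/7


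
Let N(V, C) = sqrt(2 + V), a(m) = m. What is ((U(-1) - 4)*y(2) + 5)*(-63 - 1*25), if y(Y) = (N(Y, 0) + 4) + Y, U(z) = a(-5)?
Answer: 5896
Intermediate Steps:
U(z) = -5
y(Y) = 4 + Y + sqrt(2 + Y) (y(Y) = (sqrt(2 + Y) + 4) + Y = (4 + sqrt(2 + Y)) + Y = 4 + Y + sqrt(2 + Y))
((U(-1) - 4)*y(2) + 5)*(-63 - 1*25) = ((-5 - 4)*(4 + 2 + sqrt(2 + 2)) + 5)*(-63 - 1*25) = (-9*(4 + 2 + sqrt(4)) + 5)*(-63 - 25) = (-9*(4 + 2 + 2) + 5)*(-88) = (-9*8 + 5)*(-88) = (-72 + 5)*(-88) = -67*(-88) = 5896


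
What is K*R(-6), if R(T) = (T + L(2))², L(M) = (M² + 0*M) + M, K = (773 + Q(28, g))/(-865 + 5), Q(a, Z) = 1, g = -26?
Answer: 0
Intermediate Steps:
K = -9/10 (K = (773 + 1)/(-865 + 5) = 774/(-860) = 774*(-1/860) = -9/10 ≈ -0.90000)
L(M) = M + M² (L(M) = (M² + 0) + M = M² + M = M + M²)
R(T) = (6 + T)² (R(T) = (T + 2*(1 + 2))² = (T + 2*3)² = (T + 6)² = (6 + T)²)
K*R(-6) = -9*(6 - 6)²/10 = -9/10*0² = -9/10*0 = 0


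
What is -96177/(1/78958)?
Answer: -7593943566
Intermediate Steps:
-96177/(1/78958) = -96177/1/78958 = -96177*78958 = -7593943566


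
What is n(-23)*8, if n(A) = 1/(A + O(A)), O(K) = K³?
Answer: -4/6095 ≈ -0.00065628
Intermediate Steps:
n(A) = 1/(A + A³)
n(-23)*8 = 8/(-23 + (-23)³) = 8/(-23 - 12167) = 8/(-12190) = -1/12190*8 = -4/6095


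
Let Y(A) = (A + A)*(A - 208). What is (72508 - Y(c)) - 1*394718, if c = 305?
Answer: -381380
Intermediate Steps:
Y(A) = 2*A*(-208 + A) (Y(A) = (2*A)*(-208 + A) = 2*A*(-208 + A))
(72508 - Y(c)) - 1*394718 = (72508 - 2*305*(-208 + 305)) - 1*394718 = (72508 - 2*305*97) - 394718 = (72508 - 1*59170) - 394718 = (72508 - 59170) - 394718 = 13338 - 394718 = -381380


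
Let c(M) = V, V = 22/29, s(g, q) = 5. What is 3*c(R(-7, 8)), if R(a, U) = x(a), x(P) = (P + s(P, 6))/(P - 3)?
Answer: 66/29 ≈ 2.2759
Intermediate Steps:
x(P) = (5 + P)/(-3 + P) (x(P) = (P + 5)/(P - 3) = (5 + P)/(-3 + P))
V = 22/29 (V = 22*(1/29) = 22/29 ≈ 0.75862)
R(a, U) = (5 + a)/(-3 + a)
c(M) = 22/29
3*c(R(-7, 8)) = 3*(22/29) = 66/29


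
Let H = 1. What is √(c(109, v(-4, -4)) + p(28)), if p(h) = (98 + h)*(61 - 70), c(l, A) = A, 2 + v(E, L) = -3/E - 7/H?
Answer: I*√4569/2 ≈ 33.797*I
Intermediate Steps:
v(E, L) = -9 - 3/E (v(E, L) = -2 + (-3/E - 7/1) = -2 + (-3/E - 7*1) = -2 + (-3/E - 7) = -2 + (-7 - 3/E) = -9 - 3/E)
p(h) = -882 - 9*h (p(h) = (98 + h)*(-9) = -882 - 9*h)
√(c(109, v(-4, -4)) + p(28)) = √((-9 - 3/(-4)) + (-882 - 9*28)) = √((-9 - 3*(-¼)) + (-882 - 252)) = √((-9 + ¾) - 1134) = √(-33/4 - 1134) = √(-4569/4) = I*√4569/2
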